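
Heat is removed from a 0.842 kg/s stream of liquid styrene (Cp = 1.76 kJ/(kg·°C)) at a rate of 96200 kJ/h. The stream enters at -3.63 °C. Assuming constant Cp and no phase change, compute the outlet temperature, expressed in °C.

Q = 96200 kJ/h = 26.722 kJ/s
ΔT = Q/(ṁ·Cp) = 26.722/(0.842×1.76) = 18.032 K
T_out = -3.63 − 18.032 = -21.662 °C

T_out = -21.7 °C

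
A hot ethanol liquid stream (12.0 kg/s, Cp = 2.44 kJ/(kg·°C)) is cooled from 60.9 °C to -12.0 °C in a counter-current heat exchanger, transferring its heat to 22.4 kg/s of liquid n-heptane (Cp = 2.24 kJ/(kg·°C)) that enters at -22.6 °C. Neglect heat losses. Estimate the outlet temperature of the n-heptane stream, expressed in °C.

T_c,out = 19.9 °C

Heat released by hot stream: Q = 12.0 × 2.44 × (60.9 − -12.0) = 2134.5 kJ/s
Energy balance on cold side (adiabatic exchanger): Q = ṁ_c·Cp_c·(T_c,out − T_c,in)
T_c,out = -22.6 + 2134.5/(22.4 × 2.24) = 19.94 °C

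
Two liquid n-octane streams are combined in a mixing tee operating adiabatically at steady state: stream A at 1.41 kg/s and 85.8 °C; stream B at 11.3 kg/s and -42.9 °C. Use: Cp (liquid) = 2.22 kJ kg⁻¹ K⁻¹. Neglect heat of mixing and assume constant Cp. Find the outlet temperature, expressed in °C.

No heat crosses the boundary, so H_out = H_in.
Σ ṁᵢCp,ᵢTᵢ = 1.41×2.22×85.8 + 11.3×2.22×-42.9 = -807.62
Σ ṁᵢCp,ᵢ = 1.41×2.22 + 11.3×2.22 = 28.216
T_out = -807.62 / 28.216 = -28.623 °C

T_out = -28.6 °C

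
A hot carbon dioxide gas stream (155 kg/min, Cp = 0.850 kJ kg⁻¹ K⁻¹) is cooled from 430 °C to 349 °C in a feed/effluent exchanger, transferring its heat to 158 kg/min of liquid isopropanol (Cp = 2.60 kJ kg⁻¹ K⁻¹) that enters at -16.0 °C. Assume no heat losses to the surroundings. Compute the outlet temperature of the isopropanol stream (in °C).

Heat released by hot stream: Q = 155 × 0.850 × (430 − 349) = 10672 kJ/min
Energy balance on cold side (adiabatic exchanger): Q = ṁ_c·Cp_c·(T_c,out − T_c,in)
T_c,out = -16.0 + 10672/(158 × 2.60) = 9.978 °C

T_c,out = 9.98 °C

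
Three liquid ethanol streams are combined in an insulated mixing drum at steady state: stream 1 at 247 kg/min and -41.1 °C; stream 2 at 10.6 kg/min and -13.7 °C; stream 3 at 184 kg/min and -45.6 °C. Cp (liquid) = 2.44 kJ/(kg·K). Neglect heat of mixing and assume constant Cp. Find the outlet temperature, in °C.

T_out = -42.3 °C

No heat crosses the boundary, so H_out = H_in.
Σ ṁᵢCp,ᵢTᵢ = 247×2.44×-41.1 + 10.6×2.44×-13.7 + 184×2.44×-45.6 = -45597
Σ ṁᵢCp,ᵢ = 247×2.44 + 10.6×2.44 + 184×2.44 = 1077.5
T_out = -45597 / 1077.5 = -42.317 °C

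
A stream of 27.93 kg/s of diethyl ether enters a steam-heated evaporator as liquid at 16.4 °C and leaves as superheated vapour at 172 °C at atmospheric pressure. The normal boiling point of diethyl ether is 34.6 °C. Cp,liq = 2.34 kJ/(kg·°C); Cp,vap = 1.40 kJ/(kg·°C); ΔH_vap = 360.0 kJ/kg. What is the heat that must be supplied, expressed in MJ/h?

liquid 16.4→34.6 °C: 42.588 kJ/kg
vaporisation at 34.6 °C: 360 kJ/kg
vapour 34.6→172 °C: 192.36 kJ/kg
Δh = 42.588 + 360 + 192.36 = 594.95 kJ/kg
Q = ṁ·Δh = 27.93 kg/s × 594.95 kJ/kg = 16617 kJ/s
|Q| = 16617 kW = 59821 MJ/h

Q = 59800 MJ/h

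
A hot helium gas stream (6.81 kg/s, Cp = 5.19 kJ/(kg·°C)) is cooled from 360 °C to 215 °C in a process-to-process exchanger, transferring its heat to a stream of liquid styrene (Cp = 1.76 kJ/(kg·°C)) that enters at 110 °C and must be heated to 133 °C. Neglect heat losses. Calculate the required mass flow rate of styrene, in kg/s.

ṁ_c = 127 kg/s

Heat released by hot stream: Q = 6.81 × 5.19 × (360 − 215) = 5124.9 kJ/s
Energy balance on cold side (adiabatic exchanger): Q = ṁ_c·Cp_c·(T_c,out − T_c,in)
ṁ_c = 5124.9 / [1.76 × (133 − 110)] = 126.6 kg/s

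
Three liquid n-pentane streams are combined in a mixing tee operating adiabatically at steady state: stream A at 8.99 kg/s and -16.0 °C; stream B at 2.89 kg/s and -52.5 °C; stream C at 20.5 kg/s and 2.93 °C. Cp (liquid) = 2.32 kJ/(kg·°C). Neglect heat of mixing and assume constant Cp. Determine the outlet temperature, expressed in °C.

Adiabatic, steady state ⇒ Σ ṁᵢCp,ᵢ(T_out − Tᵢ) = 0
Σ ṁᵢCp,ᵢTᵢ = 8.99×2.32×-16.0 + 2.89×2.32×-52.5 + 20.5×2.32×2.93 = -546.36
Σ ṁᵢCp,ᵢ = 8.99×2.32 + 2.89×2.32 + 20.5×2.32 = 75.122
T_out = -546.36 / 75.122 = -7.273 °C

T_out = -7.27 °C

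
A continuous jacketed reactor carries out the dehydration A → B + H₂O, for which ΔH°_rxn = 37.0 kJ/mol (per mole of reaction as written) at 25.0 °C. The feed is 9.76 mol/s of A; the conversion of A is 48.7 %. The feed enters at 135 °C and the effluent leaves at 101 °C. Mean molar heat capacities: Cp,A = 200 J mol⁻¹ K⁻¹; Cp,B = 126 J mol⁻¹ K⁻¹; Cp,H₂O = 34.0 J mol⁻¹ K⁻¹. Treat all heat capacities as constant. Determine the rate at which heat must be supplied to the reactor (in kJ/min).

Extent of reaction ξ = 0.487 × 9.76 = 4.7531 mol/s
Reaction term: ξ·ΔH°_rxn = 4.7531 × 37.0 = 175.87 kJ/s
Sensible, feed 135→25 °C: -214.72 kJ/s
Outlet flows (mol/s): A 5.0069, B 4.7531, H₂O 4.7531
Sensible, products 25→101 °C: 133.9 kJ/s
Q = ΔH = 95.048 kJ/s = 95.048 kW
Heat supplied = 5702.9 kJ/min

Q_in = 5700 kJ/min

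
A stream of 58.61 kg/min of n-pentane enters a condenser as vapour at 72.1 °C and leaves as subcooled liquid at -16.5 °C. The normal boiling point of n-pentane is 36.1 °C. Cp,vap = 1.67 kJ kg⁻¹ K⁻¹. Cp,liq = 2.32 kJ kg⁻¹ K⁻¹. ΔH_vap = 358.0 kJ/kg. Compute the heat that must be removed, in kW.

Q_c = 528 kW

vapour 72.1→36.1 °C: -60.12 kJ/kg
condensation at 36.1 °C: -358 kJ/kg
liquid 36.1→-16.5 °C: -122.03 kJ/kg
Δh = -60.12 + -358 + -122.03 = -540.15 kJ/kg
Q = ṁ·Δh = 58.61 kg/min × -540.15 kJ/kg = -31658 kJ/min
|Q| = 527.64 kW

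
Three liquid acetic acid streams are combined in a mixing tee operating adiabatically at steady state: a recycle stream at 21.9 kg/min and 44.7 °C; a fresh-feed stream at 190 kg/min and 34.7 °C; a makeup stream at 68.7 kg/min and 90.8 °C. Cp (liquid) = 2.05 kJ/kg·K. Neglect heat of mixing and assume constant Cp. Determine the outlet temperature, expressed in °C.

T_out = 49.2 °C

Adiabatic, steady state ⇒ Σ ṁᵢCp,ᵢ(T_out − Tᵢ) = 0
T_out = Σ ṁᵢCp,ᵢTᵢ / Σ ṁᵢCp,ᵢ
      = 28310 / 575.23 = 49.216 °C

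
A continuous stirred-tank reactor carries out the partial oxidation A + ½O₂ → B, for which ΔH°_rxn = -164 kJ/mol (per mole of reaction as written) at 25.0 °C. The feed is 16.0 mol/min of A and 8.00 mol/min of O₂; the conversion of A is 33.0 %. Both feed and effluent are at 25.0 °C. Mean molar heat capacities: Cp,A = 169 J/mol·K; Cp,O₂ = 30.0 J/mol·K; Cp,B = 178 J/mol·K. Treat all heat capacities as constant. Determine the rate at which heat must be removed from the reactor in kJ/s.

Extent of reaction ξ = 0.330 × 16.0 = 5.28 mol/min
Reaction term: ξ·ΔH°_rxn = 5.28 × -164 = -865.92 kJ/min
Q = ΔH = -865.92 kJ/min = -14.432 kW
Heat removed = 14.432 kJ/s

Q_out = 14.4 kJ/s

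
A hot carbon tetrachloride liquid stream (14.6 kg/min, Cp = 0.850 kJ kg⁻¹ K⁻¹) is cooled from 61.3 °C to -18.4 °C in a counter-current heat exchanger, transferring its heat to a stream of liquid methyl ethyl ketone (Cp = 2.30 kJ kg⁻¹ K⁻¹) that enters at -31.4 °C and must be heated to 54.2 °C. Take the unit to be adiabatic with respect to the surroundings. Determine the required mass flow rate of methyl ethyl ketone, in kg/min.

ṁ_c = 5.02 kg/min

Heat released by hot stream: Q = 14.6 × 0.850 × (61.3 − -18.4) = 989.08 kJ/min
Energy balance on cold side (adiabatic exchanger): Q = ṁ_c·Cp_c·(T_c,out − T_c,in)
ṁ_c = 989.08 / [2.30 × (54.2 − -31.4)] = 5.0238 kg/min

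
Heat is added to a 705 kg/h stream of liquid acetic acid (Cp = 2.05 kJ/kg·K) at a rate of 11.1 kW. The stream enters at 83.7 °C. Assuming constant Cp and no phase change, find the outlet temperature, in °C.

Q = 11.1 kW = 39960 kJ/h
ΔT = Q/(ṁ·Cp) = 39960/(705×2.05) = 27.649 K
T_out = 83.7 + 27.649 = 111.35 °C

T_out = 111 °C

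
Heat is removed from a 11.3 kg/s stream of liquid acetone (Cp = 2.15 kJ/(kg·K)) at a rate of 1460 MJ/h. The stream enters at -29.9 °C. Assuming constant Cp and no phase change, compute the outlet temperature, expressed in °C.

T_out = -46.6 °C

Q = 1460 MJ/h = 405.56 kJ/s
ΔT = Q/(ṁ·Cp) = 405.56/(11.3×2.15) = 16.693 K
T_out = -29.9 − 16.693 = -46.593 °C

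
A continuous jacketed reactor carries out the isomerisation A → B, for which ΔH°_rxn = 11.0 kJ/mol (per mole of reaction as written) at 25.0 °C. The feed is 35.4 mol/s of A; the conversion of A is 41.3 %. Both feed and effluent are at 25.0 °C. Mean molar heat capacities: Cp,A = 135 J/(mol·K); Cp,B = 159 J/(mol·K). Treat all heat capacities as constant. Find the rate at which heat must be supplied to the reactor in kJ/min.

Q_in = 9650 kJ/min

Extent of reaction ξ = 0.413 × 35.4 = 14.62 mol/s
Reaction term: ξ·ΔH°_rxn = 14.62 × 11.0 = 160.82 kJ/s
Q = ΔH = 160.82 kJ/s = 160.82 kW
Heat supplied = 9649.3 kJ/min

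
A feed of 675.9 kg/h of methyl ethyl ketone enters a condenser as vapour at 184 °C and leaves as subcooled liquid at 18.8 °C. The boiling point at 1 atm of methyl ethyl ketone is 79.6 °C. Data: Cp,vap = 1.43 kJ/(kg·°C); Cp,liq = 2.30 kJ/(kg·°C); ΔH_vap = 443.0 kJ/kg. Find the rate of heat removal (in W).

vapour 184→79.6 °C: -149.29 kJ/kg
condensation at 79.6 °C: -443 kJ/kg
liquid 79.6→18.8 °C: -139.84 kJ/kg
Δh = -149.29 + -443 + -139.84 = -732.13 kJ/kg
Q = ṁ·Δh = 675.9 kg/h × -732.13 kJ/kg = -494850 kJ/h
|Q| = 137.46 kW = 137460 W

Q_c = 137000 W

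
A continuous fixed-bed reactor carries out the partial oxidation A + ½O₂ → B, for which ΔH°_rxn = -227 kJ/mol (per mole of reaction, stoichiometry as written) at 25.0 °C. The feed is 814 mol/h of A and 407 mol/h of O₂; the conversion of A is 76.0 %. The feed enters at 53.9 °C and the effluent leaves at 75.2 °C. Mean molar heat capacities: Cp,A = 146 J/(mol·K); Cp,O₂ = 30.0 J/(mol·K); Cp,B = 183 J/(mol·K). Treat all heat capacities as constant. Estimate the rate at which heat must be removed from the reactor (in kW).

Extent of reaction ξ = 0.760 × 814 = 618.64 mol/h
Reaction term: ξ·ΔH°_rxn = 618.64 × -227 = -140430 kJ/h
Sensible, feed 53.9→25 °C: -3787.5 kJ/h
Outlet flows (mol/h): A 195.36, O₂ 97.68, B 618.64
Sensible, products 25→75.2 °C: 7262.1 kJ/h
Q = ΔH = -136960 kJ/h = -38.044 kW
Heat removed = 38.044 kW

Q_out = 38.0 kW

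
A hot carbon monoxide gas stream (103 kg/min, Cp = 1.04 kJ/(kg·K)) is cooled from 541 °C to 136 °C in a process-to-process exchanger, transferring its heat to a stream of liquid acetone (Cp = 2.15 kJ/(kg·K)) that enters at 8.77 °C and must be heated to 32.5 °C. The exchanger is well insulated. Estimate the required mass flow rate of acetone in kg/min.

ṁ_c = 850 kg/min

Heat released by hot stream: Q = 103 × 1.04 × (541 − 136) = 43384 kJ/min
Energy balance on cold side (adiabatic exchanger): Q = ṁ_c·Cp_c·(T_c,out − T_c,in)
ṁ_c = 43384 / [2.15 × (32.5 − 8.77)] = 850.33 kg/min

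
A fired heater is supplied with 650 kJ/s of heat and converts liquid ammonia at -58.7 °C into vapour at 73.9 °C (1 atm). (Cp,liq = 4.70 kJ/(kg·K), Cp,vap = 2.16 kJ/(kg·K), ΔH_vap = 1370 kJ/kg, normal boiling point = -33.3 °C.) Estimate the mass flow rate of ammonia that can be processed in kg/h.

Δh = 4.70×(-33.3−-58.7) + 1370 + 2.16×(73.9−-33.3) = 1720.9 kJ/kg
Q = 650 kJ/s = 650 kJ/s = 2.34e+06 kJ/h
ṁ = Q/Δh = 2.34e+06 / 1720.9 = 1359.7 kg/h

ṁ = 1360 kg/h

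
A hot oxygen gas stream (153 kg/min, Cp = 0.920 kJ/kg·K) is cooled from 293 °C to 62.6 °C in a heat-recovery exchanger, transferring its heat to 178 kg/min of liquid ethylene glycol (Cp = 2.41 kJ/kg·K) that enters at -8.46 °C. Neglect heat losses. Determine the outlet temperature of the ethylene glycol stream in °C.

T_c,out = 67.1 °C

Heat released by hot stream: Q = 153 × 0.920 × (293 − 62.6) = 32431 kJ/min
Energy balance on cold side (adiabatic exchanger): Q = ṁ_c·Cp_c·(T_c,out − T_c,in)
T_c,out = -8.46 + 32431/(178 × 2.41) = 67.141 °C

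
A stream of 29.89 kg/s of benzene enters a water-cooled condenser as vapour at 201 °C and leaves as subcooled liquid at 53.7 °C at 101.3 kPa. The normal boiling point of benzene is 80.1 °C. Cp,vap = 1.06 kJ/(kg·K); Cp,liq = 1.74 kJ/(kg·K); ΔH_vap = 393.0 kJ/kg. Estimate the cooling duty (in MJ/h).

vapour 201→80.1 °C: -128.15 kJ/kg
condensation at 80.1 °C: -393 kJ/kg
liquid 80.1→53.7 °C: -45.936 kJ/kg
Δh = -128.15 + -393 + -45.936 = -567.09 kJ/kg
Q = ṁ·Δh = 29.89 kg/s × -567.09 kJ/kg = -16950 kJ/s
|Q| = 16950 kW = 61021 MJ/h

Q_c = 61000 MJ/h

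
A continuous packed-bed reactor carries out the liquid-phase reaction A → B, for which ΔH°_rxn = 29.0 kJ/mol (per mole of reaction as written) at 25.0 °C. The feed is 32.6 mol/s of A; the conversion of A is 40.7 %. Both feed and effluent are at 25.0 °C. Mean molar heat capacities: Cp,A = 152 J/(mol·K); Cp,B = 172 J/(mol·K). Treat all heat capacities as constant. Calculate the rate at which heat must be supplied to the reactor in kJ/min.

Extent of reaction ξ = 0.407 × 32.6 = 13.268 mol/s
Reaction term: ξ·ΔH°_rxn = 13.268 × 29.0 = 384.78 kJ/s
Q = ΔH = 384.78 kJ/s = 384.78 kW
Heat supplied = 23087 kJ/min

Q_in = 23100 kJ/min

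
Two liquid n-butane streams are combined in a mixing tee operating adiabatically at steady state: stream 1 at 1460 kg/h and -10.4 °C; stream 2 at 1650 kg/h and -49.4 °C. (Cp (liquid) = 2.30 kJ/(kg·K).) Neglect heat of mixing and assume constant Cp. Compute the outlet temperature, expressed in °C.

No heat crosses the boundary, so H_out = H_in.
Σ ṁᵢCp,ᵢTᵢ = 1460×2.30×-10.4 + 1650×2.30×-49.4 = -222400
Σ ṁᵢCp,ᵢ = 1460×2.30 + 1650×2.30 = 7153
T_out = -222400 / 7153 = -31.091 °C

T_out = -31.1 °C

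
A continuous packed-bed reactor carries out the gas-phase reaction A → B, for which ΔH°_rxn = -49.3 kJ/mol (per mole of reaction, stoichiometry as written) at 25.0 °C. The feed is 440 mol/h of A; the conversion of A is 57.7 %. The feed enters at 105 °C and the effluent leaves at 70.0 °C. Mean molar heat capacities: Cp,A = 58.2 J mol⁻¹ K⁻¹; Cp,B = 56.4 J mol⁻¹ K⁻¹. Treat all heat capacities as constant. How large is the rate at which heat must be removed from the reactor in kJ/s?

Q_out = 3.73 kJ/s

Extent of reaction ξ = 0.577 × 440 = 253.88 mol/h
Reaction term: ξ·ΔH°_rxn = 253.88 × -49.3 = -12516 kJ/h
Sensible, feed 105→25 °C: -2048.6 kJ/h
Outlet flows (mol/h): A 186.12, B 253.88
Sensible, products 25→70.0 °C: 1131.8 kJ/h
Q = ΔH = -13433 kJ/h = -3.7314 kW
Heat removed = 3.7314 kJ/s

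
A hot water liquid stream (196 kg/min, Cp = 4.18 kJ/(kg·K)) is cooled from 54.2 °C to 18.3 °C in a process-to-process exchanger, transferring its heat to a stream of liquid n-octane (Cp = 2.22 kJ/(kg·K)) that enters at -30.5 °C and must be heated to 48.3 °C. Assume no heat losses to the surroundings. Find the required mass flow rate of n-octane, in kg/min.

ṁ_c = 168 kg/min

Heat released by hot stream: Q = 196 × 4.18 × (54.2 − 18.3) = 29412 kJ/min
Energy balance on cold side (adiabatic exchanger): Q = ṁ_c·Cp_c·(T_c,out − T_c,in)
ṁ_c = 29412 / [2.22 × (48.3 − -30.5)] = 168.13 kg/min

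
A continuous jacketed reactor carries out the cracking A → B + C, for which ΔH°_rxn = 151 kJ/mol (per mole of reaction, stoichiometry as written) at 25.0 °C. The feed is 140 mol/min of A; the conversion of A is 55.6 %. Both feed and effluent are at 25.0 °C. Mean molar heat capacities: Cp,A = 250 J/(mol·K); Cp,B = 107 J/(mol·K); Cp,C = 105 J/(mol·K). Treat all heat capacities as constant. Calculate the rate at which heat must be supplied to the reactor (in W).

Q_in = 196000 W

Extent of reaction ξ = 0.556 × 140 = 77.84 mol/min
Reaction term: ξ·ΔH°_rxn = 77.84 × 151 = 11754 kJ/min
Q = ΔH = 11754 kJ/min = 195.9 kW
Heat supplied = 195900 W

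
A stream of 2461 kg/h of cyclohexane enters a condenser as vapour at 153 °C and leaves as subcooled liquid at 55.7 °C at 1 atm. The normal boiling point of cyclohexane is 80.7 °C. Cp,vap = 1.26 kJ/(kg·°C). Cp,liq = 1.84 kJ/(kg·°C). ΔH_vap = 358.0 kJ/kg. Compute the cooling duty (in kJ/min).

Q_c = 20300 kJ/min

vapour 153→80.7 °C: -91.098 kJ/kg
condensation at 80.7 °C: -358 kJ/kg
liquid 80.7→55.7 °C: -46 kJ/kg
Δh = -91.098 + -358 + -46 = -495.1 kJ/kg
Q = ṁ·Δh = 2461 kg/h × -495.1 kJ/kg = -1.2184e+06 kJ/h
|Q| = 338.45 kW = 20307 kJ/min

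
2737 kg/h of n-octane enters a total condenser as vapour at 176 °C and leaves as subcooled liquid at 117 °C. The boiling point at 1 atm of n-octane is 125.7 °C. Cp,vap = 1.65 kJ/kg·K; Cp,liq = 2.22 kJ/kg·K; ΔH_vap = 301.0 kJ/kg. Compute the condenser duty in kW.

vapour 176→125.7 °C: -82.995 kJ/kg
condensation at 125.7 °C: -301 kJ/kg
liquid 125.7→117 °C: -19.314 kJ/kg
Δh = -82.995 + -301 + -19.314 = -403.31 kJ/kg
Q = ṁ·Δh = 2737 kg/h × -403.31 kJ/kg = -1.1039e+06 kJ/h
|Q| = 306.63 kW

Q_c = 307 kW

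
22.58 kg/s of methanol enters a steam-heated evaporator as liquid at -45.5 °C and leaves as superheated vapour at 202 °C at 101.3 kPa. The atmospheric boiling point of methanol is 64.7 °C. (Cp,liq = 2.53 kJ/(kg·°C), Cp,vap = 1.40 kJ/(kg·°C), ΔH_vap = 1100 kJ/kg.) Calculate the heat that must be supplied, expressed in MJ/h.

Q = 128000 MJ/h

liquid -45.5→64.7 °C: 278.81 kJ/kg
vaporisation at 64.7 °C: 1100 kJ/kg
vapour 64.7→202 °C: 192.22 kJ/kg
Δh = 278.81 + 1100 + 192.22 = 1571 kJ/kg
Q = ṁ·Δh = 22.58 kg/s × 1571 kJ/kg = 35474 kJ/s
|Q| = 35474 kW = 127710 MJ/h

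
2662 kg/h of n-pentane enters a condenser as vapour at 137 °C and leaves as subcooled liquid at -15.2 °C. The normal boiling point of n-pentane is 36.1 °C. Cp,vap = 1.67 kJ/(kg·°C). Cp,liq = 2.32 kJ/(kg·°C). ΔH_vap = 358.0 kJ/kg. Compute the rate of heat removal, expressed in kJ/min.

vapour 137→36.1 °C: -168.5 kJ/kg
condensation at 36.1 °C: -358 kJ/kg
liquid 36.1→-15.2 °C: -119.02 kJ/kg
Δh = -168.5 + -358 + -119.02 = -645.52 kJ/kg
Q = ṁ·Δh = 2662 kg/h × -645.52 kJ/kg = -1.7184e+06 kJ/h
|Q| = 477.33 kW = 28640 kJ/min

Q_c = 28600 kJ/min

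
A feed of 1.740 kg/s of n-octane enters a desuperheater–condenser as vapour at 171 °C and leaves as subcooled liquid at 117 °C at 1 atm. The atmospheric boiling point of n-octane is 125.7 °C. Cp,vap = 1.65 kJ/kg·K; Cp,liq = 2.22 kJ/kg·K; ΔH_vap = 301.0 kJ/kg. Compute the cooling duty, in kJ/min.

Q_c = 41200 kJ/min

vapour 171→125.7 °C: -74.745 kJ/kg
condensation at 125.7 °C: -301 kJ/kg
liquid 125.7→117 °C: -19.314 kJ/kg
Δh = -74.745 + -301 + -19.314 = -395.06 kJ/kg
Q = ṁ·Δh = 1.740 kg/s × -395.06 kJ/kg = -687.4 kJ/s
|Q| = 687.4 kW = 41244 kJ/min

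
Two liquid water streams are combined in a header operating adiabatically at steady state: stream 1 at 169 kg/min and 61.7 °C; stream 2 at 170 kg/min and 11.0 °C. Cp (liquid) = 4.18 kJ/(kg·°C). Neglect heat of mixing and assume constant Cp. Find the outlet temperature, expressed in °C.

T_out = 36.3 °C

Adiabatic, steady state ⇒ Σ ṁᵢCp,ᵢ(T_out − Tᵢ) = 0
T_out = Σ ṁᵢCp,ᵢTᵢ / Σ ṁᵢCp,ᵢ
      = 51403 / 1417 = 36.275 °C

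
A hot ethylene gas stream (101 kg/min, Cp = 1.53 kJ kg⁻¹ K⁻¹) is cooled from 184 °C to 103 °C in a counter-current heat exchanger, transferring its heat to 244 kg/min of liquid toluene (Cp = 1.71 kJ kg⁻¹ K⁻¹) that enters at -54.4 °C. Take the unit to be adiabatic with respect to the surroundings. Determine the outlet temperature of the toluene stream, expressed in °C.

T_c,out = -24.4 °C

Heat released by hot stream: Q = 101 × 1.53 × (184 − 103) = 12517 kJ/min
Energy balance on cold side (adiabatic exchanger): Q = ṁ_c·Cp_c·(T_c,out − T_c,in)
T_c,out = -54.4 + 12517/(244 × 1.71) = -24.401 °C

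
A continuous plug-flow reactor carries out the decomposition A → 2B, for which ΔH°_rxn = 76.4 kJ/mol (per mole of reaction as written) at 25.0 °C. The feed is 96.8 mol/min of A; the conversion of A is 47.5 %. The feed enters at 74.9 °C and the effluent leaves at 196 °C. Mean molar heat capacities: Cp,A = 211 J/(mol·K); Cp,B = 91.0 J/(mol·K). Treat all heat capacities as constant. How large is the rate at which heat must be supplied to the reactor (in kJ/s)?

Q_in = 96.0 kJ/s

Extent of reaction ξ = 0.475 × 96.8 = 45.98 mol/min
Reaction term: ξ·ΔH°_rxn = 45.98 × 76.4 = 3512.9 kJ/min
Sensible, feed 74.9→25 °C: -1019.2 kJ/min
Outlet flows (mol/min): A 50.82, B 91.96
Sensible, products 25→196 °C: 3264.6 kJ/min
Q = ΔH = 5758.3 kJ/min = 95.972 kW
Heat supplied = 95.972 kJ/s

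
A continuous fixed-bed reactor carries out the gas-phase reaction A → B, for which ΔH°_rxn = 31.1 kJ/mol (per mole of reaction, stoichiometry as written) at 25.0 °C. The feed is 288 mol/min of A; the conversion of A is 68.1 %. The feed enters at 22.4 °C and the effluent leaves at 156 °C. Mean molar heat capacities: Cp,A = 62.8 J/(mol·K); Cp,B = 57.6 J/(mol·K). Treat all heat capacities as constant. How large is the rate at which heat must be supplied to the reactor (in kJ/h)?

Q_in = 503000 kJ/h

Extent of reaction ξ = 0.681 × 288 = 196.13 mol/min
Reaction term: ξ·ΔH°_rxn = 196.13 × 31.1 = 6099.6 kJ/min
Sensible, feed 22.4→25 °C: 47.025 kJ/min
Outlet flows (mol/min): A 91.872, B 196.13
Sensible, products 25→156 °C: 2235.7 kJ/min
Q = ΔH = 8382.3 kJ/min = 139.71 kW
Heat supplied = 502940 kJ/h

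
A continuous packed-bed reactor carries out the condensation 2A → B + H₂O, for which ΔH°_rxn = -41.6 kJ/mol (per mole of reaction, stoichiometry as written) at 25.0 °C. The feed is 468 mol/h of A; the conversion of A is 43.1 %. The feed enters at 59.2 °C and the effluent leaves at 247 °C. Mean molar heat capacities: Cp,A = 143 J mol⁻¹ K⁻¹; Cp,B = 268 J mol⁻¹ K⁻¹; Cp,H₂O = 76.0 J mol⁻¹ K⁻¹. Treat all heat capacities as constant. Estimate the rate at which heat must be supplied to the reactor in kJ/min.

Q_in = 161 kJ/min

Extent of reaction ξ = 0.431 × 468 / 2 = 100.85 mol/h
Reaction term: ξ·ΔH°_rxn = 100.85 × -41.6 = -4195.5 kJ/h
Sensible, feed 59.2→25 °C: -2288.8 kJ/h
Outlet flows (mol/h): A 266.29, B 100.85, H₂O 100.85
Sensible, products 25→247 °C: 16156 kJ/h
Q = ΔH = 9671.4 kJ/h = 2.6865 kW
Heat supplied = 161.19 kJ/min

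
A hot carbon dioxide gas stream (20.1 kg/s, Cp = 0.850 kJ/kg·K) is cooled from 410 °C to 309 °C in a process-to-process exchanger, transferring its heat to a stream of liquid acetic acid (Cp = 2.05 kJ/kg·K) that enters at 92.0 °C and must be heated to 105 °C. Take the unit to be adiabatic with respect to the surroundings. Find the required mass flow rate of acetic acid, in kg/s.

ṁ_c = 64.7 kg/s

Heat released by hot stream: Q = 20.1 × 0.850 × (410 − 309) = 1725.6 kJ/s
Energy balance on cold side (adiabatic exchanger): Q = ṁ_c·Cp_c·(T_c,out − T_c,in)
ṁ_c = 1725.6 / [2.05 × (105 − 92.0)] = 64.75 kg/s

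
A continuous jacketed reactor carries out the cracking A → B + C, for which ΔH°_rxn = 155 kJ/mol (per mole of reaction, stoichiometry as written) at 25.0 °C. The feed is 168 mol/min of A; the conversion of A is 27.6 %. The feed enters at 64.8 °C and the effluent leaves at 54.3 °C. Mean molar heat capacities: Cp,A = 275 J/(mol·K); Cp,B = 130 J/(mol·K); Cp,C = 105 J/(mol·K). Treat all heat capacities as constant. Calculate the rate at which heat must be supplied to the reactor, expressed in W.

Q_in = 111000 W

Extent of reaction ξ = 0.276 × 168 = 46.368 mol/min
Reaction term: ξ·ΔH°_rxn = 46.368 × 155 = 7187 kJ/min
Sensible, feed 64.8→25 °C: -1838.8 kJ/min
Outlet flows (mol/min): A 121.63, B 46.368, C 46.368
Sensible, products 25→54.3 °C: 1299.3 kJ/min
Q = ΔH = 6647.6 kJ/min = 110.79 kW
Heat supplied = 110790 W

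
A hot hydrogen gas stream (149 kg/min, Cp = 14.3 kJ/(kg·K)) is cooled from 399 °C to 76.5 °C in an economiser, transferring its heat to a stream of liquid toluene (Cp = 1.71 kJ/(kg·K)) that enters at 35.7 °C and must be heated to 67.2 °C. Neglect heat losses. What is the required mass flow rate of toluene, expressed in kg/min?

ṁ_c = 12800 kg/min

Heat released by hot stream: Q = 149 × 14.3 × (399 − 76.5) = 687150 kJ/min
Energy balance on cold side (adiabatic exchanger): Q = ṁ_c·Cp_c·(T_c,out − T_c,in)
ṁ_c = 687150 / [1.71 × (67.2 − 35.7)] = 12757 kg/min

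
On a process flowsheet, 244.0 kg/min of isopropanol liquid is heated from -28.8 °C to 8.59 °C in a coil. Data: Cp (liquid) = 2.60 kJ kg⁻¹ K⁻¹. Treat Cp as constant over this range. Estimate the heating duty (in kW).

Q = ṁ·Cp·ΔT = 244.0 × 2.60 × (8.59 − -28.8) = 23720 kJ/min
Converting: 23720 / 60 s = 395.34 kW

Q = 395 kW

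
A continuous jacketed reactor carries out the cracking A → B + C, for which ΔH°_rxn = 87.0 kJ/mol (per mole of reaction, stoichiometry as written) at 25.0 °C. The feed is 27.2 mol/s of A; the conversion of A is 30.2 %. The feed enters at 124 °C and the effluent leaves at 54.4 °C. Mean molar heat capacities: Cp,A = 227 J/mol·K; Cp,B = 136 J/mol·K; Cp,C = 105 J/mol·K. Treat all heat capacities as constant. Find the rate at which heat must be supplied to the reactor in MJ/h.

Extent of reaction ξ = 0.302 × 27.2 = 8.2144 mol/s
Reaction term: ξ·ΔH°_rxn = 8.2144 × 87.0 = 714.65 kJ/s
Sensible, feed 124→25 °C: -611.27 kJ/s
Outlet flows (mol/s): A 18.986, B 8.2144, C 8.2144
Sensible, products 25→54.4 °C: 184.91 kJ/s
Q = ΔH = 288.3 kJ/s = 288.3 kW
Heat supplied = 1037.9 MJ/h

Q_in = 1040 MJ/h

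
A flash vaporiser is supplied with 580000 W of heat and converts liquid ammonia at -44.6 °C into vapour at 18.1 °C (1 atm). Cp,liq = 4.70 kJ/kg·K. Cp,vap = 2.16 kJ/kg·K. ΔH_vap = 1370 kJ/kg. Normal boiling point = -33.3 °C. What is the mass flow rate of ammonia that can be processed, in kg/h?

Δh = 4.70×(-33.3−-44.6) + 1370 + 2.16×(18.1−-33.3) = 1534.1 kJ/kg
Q = 580000 W = 580 kJ/s = 2.088e+06 kJ/h
ṁ = Q/Δh = 2.088e+06 / 1534.1 = 1361 kg/h

ṁ = 1360 kg/h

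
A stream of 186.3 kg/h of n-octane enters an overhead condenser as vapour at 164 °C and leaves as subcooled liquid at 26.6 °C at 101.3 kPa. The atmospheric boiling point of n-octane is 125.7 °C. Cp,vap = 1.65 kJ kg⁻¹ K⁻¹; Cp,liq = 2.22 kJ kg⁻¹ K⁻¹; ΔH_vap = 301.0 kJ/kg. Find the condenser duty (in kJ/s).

vapour 164→125.7 °C: -63.195 kJ/kg
condensation at 125.7 °C: -301 kJ/kg
liquid 125.7→26.6 °C: -220 kJ/kg
Δh = -63.195 + -301 + -220 = -584.2 kJ/kg
Q = ṁ·Δh = 186.3 kg/h × -584.2 kJ/kg = -108840 kJ/h
|Q| = 30.232 kW

Q_c = 30.2 kJ/s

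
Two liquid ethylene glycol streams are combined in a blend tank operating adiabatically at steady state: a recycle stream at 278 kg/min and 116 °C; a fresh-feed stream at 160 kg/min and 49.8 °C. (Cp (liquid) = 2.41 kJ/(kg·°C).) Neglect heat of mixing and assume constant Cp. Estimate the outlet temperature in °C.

T_out = 91.8 °C

Energy balance with Q = 0: Σ ṁᵢCp,ᵢ(T_out − Tᵢ) = 0
T_out = Σ ṁᵢCp,ᵢTᵢ / Σ ṁᵢCp,ᵢ
      = 96921 / 1055.6 = 91.817 °C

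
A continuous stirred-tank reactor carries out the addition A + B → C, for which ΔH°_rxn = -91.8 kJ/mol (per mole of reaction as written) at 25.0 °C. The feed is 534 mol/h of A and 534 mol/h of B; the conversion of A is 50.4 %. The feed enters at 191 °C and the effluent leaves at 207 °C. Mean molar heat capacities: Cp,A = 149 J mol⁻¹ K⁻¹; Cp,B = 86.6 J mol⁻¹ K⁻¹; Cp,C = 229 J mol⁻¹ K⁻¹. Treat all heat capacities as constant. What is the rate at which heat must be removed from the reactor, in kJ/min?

Extent of reaction ξ = 0.504 × 534 = 269.14 mol/h
Reaction term: ξ·ΔH°_rxn = 269.14 × -91.8 = -24707 kJ/h
Sensible, feed 191→25 °C: -20885 kJ/h
Outlet flows (mol/h): A 264.86, B 264.86, C 269.14
Sensible, products 25→207 °C: 22574 kJ/h
Q = ΔH = -23017 kJ/h = -6.3936 kW
Heat removed = 383.62 kJ/min

Q_out = 384 kJ/min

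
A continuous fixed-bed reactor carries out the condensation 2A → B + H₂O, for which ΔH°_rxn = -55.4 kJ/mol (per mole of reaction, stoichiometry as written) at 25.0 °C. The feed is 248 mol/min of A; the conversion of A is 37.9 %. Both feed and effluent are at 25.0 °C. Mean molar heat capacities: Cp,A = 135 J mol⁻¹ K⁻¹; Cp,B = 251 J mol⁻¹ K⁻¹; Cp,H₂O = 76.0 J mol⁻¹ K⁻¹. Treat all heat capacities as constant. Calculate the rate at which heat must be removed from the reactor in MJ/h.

Q_out = 156 MJ/h

Extent of reaction ξ = 0.379 × 248 / 2 = 46.996 mol/min
Reaction term: ξ·ΔH°_rxn = 46.996 × -55.4 = -2603.6 kJ/min
Q = ΔH = -2603.6 kJ/min = -43.393 kW
Heat removed = 156.21 MJ/h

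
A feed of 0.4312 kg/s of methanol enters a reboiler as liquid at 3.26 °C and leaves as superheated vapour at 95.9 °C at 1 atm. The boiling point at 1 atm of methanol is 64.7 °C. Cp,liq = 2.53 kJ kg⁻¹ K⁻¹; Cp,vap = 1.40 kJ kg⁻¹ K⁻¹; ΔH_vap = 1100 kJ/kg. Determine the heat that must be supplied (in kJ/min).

liquid 3.26→64.7 °C: 155.44 kJ/kg
vaporisation at 64.7 °C: 1100 kJ/kg
vapour 64.7→95.9 °C: 43.68 kJ/kg
Δh = 155.44 + 1100 + 43.68 = 1299.1 kJ/kg
Q = ṁ·Δh = 0.4312 kg/s × 1299.1 kJ/kg = 560.18 kJ/s
|Q| = 560.18 kW = 33611 kJ/min

Q = 33600 kJ/min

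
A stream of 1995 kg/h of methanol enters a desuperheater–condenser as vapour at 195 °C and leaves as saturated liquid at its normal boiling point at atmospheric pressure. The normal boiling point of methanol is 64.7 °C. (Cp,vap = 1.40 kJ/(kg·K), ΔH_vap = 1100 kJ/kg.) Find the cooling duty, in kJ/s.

vapour 195→64.7 °C: -182.42 kJ/kg
condensation at 64.7 °C: -1100 kJ/kg
Δh = -182.42 + -1100 = -1282.4 kJ/kg
Q = ṁ·Δh = 1995 kg/h × -1282.4 kJ/kg = -2.5584e+06 kJ/h
|Q| = 710.67 kW

Q_c = 711 kJ/s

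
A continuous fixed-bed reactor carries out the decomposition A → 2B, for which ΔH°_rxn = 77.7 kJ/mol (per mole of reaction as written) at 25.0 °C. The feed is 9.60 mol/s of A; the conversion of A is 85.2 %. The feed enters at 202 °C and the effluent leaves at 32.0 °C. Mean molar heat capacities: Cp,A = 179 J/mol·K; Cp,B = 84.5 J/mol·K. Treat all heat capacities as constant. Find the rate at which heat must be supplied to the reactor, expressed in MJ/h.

Q_in = 1230 MJ/h

Extent of reaction ξ = 0.852 × 9.60 = 8.1792 mol/s
Reaction term: ξ·ΔH°_rxn = 8.1792 × 77.7 = 635.52 kJ/s
Sensible, feed 202→25 °C: -304.16 kJ/s
Outlet flows (mol/s): A 1.4208, B 16.358
Sensible, products 25→32.0 °C: 11.456 kJ/s
Q = ΔH = 342.82 kJ/s = 342.82 kW
Heat supplied = 1234.2 MJ/h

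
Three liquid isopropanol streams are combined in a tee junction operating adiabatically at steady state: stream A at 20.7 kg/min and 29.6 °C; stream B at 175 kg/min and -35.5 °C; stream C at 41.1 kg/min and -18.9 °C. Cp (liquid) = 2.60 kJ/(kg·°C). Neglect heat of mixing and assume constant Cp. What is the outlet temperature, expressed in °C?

T_out = -26.9 °C

No heat crosses the boundary, so H_out = H_in.
T_out = Σ ṁᵢCp,ᵢTᵢ / Σ ṁᵢCp,ᵢ
      = -16579 / 615.68 = -26.928 °C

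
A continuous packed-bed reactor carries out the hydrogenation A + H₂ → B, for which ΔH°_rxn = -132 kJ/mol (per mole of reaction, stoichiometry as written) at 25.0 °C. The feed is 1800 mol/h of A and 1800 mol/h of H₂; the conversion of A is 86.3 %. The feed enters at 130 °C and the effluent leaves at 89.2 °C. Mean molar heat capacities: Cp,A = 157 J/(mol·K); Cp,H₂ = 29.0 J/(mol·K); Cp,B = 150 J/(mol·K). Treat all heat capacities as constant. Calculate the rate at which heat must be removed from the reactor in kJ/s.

Extent of reaction ξ = 0.863 × 1800 = 1553.4 mol/h
Reaction term: ξ·ΔH°_rxn = 1553.4 × -132 = -205050 kJ/h
Sensible, feed 130→25 °C: -35154 kJ/h
Outlet flows (mol/h): A 246.6, H₂ 246.6, B 1553.4
Sensible, products 25→89.2 °C: 17904 kJ/h
Q = ΔH = -222300 kJ/h = -61.75 kW
Heat removed = 61.75 kJ/s

Q_out = 61.7 kJ/s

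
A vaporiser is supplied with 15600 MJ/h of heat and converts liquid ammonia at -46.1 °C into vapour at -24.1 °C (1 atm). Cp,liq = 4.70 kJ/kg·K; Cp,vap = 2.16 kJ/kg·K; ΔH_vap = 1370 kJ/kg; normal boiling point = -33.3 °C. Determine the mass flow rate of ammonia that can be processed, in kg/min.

Δh = 4.70×(-33.3−-46.1) + 1370 + 2.16×(-24.1−-33.3) = 1450 kJ/kg
Q = 15600 MJ/h = 4333.3 kJ/s = 260000 kJ/min
ṁ = Q/Δh = 260000 / 1450 = 179.31 kg/min

ṁ = 179 kg/min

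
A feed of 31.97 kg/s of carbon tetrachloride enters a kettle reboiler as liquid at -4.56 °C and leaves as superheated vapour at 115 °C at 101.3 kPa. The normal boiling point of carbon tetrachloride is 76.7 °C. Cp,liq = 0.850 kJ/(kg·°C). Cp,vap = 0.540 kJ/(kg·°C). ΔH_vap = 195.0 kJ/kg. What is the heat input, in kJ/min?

liquid -4.56→76.7 °C: 69.071 kJ/kg
vaporisation at 76.7 °C: 195 kJ/kg
vapour 76.7→115 °C: 20.682 kJ/kg
Δh = 69.071 + 195 + 20.682 = 284.75 kJ/kg
Q = ṁ·Δh = 31.97 kg/s × 284.75 kJ/kg = 9103.6 kJ/s
|Q| = 9103.6 kW = 546210 kJ/min

Q = 546000 kJ/min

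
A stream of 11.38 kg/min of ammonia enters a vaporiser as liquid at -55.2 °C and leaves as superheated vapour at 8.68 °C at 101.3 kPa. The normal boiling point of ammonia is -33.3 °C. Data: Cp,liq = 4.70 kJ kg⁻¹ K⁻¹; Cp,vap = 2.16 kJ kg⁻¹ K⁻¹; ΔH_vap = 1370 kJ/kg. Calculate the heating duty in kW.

liquid -55.2→-33.3 °C: 102.93 kJ/kg
vaporisation at -33.3 °C: 1370 kJ/kg
vapour -33.3→8.68 °C: 90.677 kJ/kg
Δh = 102.93 + 1370 + 90.677 = 1563.6 kJ/kg
Q = ṁ·Δh = 11.38 kg/min × 1563.6 kJ/kg = 17794 kJ/min
|Q| = 296.56 kW

Q = 297 kW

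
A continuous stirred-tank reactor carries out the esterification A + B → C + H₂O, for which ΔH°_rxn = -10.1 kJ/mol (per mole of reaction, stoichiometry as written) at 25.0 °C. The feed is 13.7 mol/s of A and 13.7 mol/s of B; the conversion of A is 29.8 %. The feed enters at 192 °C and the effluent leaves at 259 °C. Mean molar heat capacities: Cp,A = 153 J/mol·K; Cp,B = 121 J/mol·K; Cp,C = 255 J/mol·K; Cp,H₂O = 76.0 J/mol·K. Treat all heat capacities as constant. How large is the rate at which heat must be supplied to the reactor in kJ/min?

Q_in = 15900 kJ/min

Extent of reaction ξ = 0.298 × 13.7 = 4.0826 mol/s
Reaction term: ξ·ΔH°_rxn = 4.0826 × -10.1 = -41.234 kJ/s
Sensible, feed 192→25 °C: -626.88 kJ/s
Outlet flows (mol/s): A 9.6174, B 9.6174, C 4.0826, H₂O 4.0826
Sensible, products 25→259 °C: 932.84 kJ/s
Q = ΔH = 264.72 kJ/s = 264.72 kW
Heat supplied = 15883 kJ/min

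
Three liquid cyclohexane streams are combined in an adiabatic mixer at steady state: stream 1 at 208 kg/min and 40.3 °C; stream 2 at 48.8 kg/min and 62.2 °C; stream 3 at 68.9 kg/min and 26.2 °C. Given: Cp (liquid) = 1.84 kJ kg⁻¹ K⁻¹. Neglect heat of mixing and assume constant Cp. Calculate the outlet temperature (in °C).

T_out = 40.6 °C

Energy balance with Q = 0: Σ ṁᵢCp,ᵢ(T_out − Tᵢ) = 0
T_out = Σ ṁᵢCp,ᵢTᵢ / Σ ṁᵢCp,ᵢ
      = 24330 / 599.29 = 40.599 °C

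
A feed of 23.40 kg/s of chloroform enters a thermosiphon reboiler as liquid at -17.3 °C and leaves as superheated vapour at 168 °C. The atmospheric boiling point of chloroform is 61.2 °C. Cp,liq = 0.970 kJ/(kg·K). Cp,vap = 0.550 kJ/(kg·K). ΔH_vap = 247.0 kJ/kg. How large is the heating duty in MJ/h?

liquid -17.3→61.2 °C: 76.145 kJ/kg
vaporisation at 61.2 °C: 247 kJ/kg
vapour 61.2→168 °C: 58.74 kJ/kg
Δh = 76.145 + 247 + 58.74 = 381.88 kJ/kg
Q = ṁ·Δh = 23.40 kg/s × 381.88 kJ/kg = 8936.1 kJ/s
|Q| = 8936.1 kW = 32170 MJ/h

Q = 32200 MJ/h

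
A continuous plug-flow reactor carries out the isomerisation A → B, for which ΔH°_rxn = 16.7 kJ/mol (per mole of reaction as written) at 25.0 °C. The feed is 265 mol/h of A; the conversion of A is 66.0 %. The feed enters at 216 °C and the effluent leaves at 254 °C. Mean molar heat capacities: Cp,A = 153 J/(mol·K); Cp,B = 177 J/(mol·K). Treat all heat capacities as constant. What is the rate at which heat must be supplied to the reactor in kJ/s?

Q_in = 1.51 kJ/s

Extent of reaction ξ = 0.660 × 265 = 174.9 mol/h
Reaction term: ξ·ΔH°_rxn = 174.9 × 16.7 = 2920.8 kJ/h
Sensible, feed 216→25 °C: -7744.1 kJ/h
Outlet flows (mol/h): A 90.1, B 174.9
Sensible, products 25→254 °C: 10246 kJ/h
Q = ΔH = 5422.8 kJ/h = 1.5063 kW
Heat supplied = 1.5063 kJ/s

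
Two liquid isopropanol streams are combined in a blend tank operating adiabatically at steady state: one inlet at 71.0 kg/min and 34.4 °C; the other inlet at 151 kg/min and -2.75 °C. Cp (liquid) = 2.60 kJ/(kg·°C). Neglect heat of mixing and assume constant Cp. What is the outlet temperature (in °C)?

Adiabatic, steady state ⇒ Σ ṁᵢCp,ᵢ(T_out − Tᵢ) = 0
Σ ṁᵢCp,ᵢTᵢ = 71.0×2.60×34.4 + 151×2.60×-2.75 = 5270.6
Σ ṁᵢCp,ᵢ = 71.0×2.60 + 151×2.60 = 577.2
T_out = 5270.6 / 577.2 = 9.1313 °C

T_out = 9.13 °C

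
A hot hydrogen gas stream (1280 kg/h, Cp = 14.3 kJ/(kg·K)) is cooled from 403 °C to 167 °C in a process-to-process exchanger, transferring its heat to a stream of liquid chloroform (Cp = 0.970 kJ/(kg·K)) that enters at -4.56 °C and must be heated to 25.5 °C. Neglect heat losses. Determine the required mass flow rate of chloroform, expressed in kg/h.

ṁ_c = 148000 kg/h

Heat released by hot stream: Q = 1280 × 14.3 × (403 − 167) = 4.3197e+06 kJ/h
Energy balance on cold side (adiabatic exchanger): Q = ṁ_c·Cp_c·(T_c,out − T_c,in)
ṁ_c = 4.3197e+06 / [0.970 × (25.5 − -4.56)] = 148150 kg/h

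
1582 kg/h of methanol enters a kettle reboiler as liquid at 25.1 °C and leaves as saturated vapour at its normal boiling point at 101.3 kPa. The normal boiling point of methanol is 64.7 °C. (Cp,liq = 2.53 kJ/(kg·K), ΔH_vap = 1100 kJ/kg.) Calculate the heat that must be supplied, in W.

liquid 25.1→64.7 °C: 100.19 kJ/kg
vaporisation at 64.7 °C: 1100 kJ/kg
Δh = 100.19 + 1100 = 1200.2 kJ/kg
Q = ṁ·Δh = 1582 kg/h × 1200.2 kJ/kg = 1.8987e+06 kJ/h
|Q| = 527.42 kW = 527420 W

Q = 527000 W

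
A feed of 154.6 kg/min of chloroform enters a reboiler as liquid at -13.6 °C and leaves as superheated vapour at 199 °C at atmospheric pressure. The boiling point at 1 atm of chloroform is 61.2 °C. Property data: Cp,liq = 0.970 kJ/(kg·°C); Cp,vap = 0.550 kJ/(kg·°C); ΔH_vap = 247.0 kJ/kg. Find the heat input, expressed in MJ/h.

Q = 3670 MJ/h

liquid -13.6→61.2 °C: 72.556 kJ/kg
vaporisation at 61.2 °C: 247 kJ/kg
vapour 61.2→199 °C: 75.79 kJ/kg
Δh = 72.556 + 247 + 75.79 = 395.35 kJ/kg
Q = ṁ·Δh = 154.6 kg/min × 395.35 kJ/kg = 61120 kJ/min
|Q| = 1018.7 kW = 3667.2 MJ/h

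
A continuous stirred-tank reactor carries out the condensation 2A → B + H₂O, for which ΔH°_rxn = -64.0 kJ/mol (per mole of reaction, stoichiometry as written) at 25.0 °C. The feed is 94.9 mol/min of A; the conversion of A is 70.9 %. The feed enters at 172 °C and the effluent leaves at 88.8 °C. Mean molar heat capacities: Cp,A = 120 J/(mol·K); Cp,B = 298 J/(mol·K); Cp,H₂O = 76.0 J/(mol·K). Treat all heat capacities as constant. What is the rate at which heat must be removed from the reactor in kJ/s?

Q_out = 46.9 kJ/s

Extent of reaction ξ = 0.709 × 94.9 / 2 = 33.642 mol/min
Reaction term: ξ·ΔH°_rxn = 33.642 × -64.0 = -2153.1 kJ/min
Sensible, feed 172→25 °C: -1674 kJ/min
Outlet flows (mol/min): A 27.616, B 33.642, H₂O 33.642
Sensible, products 25→88.8 °C: 1014.2 kJ/min
Q = ΔH = -2813 kJ/min = -46.883 kW
Heat removed = 46.883 kJ/s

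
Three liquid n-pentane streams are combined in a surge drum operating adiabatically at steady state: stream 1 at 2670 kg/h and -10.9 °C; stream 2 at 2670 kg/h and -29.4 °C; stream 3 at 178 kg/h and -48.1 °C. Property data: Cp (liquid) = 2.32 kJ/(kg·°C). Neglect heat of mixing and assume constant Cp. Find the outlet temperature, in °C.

T_out = -21.1 °C

Adiabatic, steady state ⇒ Σ ṁᵢCp,ᵢ(T_out − Tᵢ) = 0
Σ ṁᵢCp,ᵢTᵢ = 2670×2.32×-10.9 + 2670×2.32×-29.4 + 178×2.32×-48.1 = -269500
Σ ṁᵢCp,ᵢ = 2670×2.32 + 2670×2.32 + 178×2.32 = 12802
T_out = -269500 / 12802 = -21.052 °C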